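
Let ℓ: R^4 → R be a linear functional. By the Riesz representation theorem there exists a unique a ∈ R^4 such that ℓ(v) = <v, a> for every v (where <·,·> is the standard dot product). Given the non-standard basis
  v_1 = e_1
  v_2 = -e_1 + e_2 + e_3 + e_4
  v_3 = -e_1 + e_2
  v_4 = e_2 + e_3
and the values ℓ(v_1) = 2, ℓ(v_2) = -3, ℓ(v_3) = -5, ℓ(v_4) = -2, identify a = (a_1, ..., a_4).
a = (2, -3, 1, 1)

Write a = (a_1, ..., a_4) in the standard basis. For each basis vector v_i, ℓ(v_i) = <v_i, a> is a linear equation in the a_j's. Collect the n equations into a matrix system V a = ℓ, where row i of V is v_i (expressed in the standard basis). Since V is invertible (lower-triangular with 1s on the diagonal, up to permutation), solve by back-substitution:
  V =
[[1, 0, 0, 0],
 [-1, 1, 1, 1],
 [-1, 1, 0, 0],
 [0, 1, 1, 0]]
  V a = (2, -3, -5, -2)
Solving gives a = (2, -3, 1, 1).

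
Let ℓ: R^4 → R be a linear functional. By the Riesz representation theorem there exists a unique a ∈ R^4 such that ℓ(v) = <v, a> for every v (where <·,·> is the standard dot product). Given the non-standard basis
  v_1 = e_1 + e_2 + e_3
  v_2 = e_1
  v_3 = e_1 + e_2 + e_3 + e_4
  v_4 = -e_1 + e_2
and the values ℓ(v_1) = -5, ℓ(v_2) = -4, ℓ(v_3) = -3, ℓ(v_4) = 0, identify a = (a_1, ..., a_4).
a = (-4, -4, 3, 2)

Write a = (a_1, ..., a_4) in the standard basis. For each basis vector v_i, ℓ(v_i) = <v_i, a> is a linear equation in the a_j's. Collect the n equations into a matrix system V a = ℓ, where row i of V is v_i (expressed in the standard basis). Since V is invertible (lower-triangular with 1s on the diagonal, up to permutation), solve by back-substitution:
  V =
[[1, 1, 1, 0],
 [1, 0, 0, 0],
 [1, 1, 1, 1],
 [-1, 1, 0, 0]]
  V a = (-5, -4, -3, 0)
Solving gives a = (-4, -4, 3, 2).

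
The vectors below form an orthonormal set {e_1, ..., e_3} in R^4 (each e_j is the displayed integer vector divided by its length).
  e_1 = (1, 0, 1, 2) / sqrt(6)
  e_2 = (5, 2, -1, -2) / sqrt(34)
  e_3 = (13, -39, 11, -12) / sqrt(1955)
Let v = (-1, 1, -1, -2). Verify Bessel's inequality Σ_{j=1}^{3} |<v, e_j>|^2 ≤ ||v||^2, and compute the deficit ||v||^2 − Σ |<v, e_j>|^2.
Σ |<v, e_j>|^2 = 793/115; ||v||^2 = 7; deficit = 12/115

Write each e_j = u_j / sqrt(<u_j, u_j>) where u_j is the displayed integer vector. Then <v, e_j> = <v, u_j> / sqrt(<u_j, u_j>), so |<v, e_j>|^2 = <v, u_j>^2 / <u_j, u_j>.
Coefficients: <v, e_1> = -6/sqrt(6), <v, e_2> = 2/sqrt(34), <v, e_3> = -39/sqrt(1955).
Square and sum: Σ |<v, e_j>|^2 = 793/115.
Compute ||v||^2 = v·v = 7.
Deficit = 7 − 793/115 = 12/115 ≥ 0, confirming Bessel's inequality. (The deficit equals ||v − Σ <v,e_j> e_j||^2, the squared distance from v to span{e_j}.)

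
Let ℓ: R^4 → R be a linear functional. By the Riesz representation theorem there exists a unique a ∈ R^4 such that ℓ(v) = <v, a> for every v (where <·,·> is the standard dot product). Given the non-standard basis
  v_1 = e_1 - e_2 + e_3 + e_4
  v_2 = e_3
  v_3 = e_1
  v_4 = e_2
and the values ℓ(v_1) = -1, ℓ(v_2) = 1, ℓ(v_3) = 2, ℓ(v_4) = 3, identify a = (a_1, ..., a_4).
a = (2, 3, 1, -1)

Write a = (a_1, ..., a_4) in the standard basis. For each basis vector v_i, ℓ(v_i) = <v_i, a> is a linear equation in the a_j's. Collect the n equations into a matrix system V a = ℓ, where row i of V is v_i (expressed in the standard basis). Since V is invertible (lower-triangular with 1s on the diagonal, up to permutation), solve by back-substitution:
  V =
[[1, -1, 1, 1],
 [0, 0, 1, 0],
 [1, 0, 0, 0],
 [0, 1, 0, 0]]
  V a = (-1, 1, 2, 3)
Solving gives a = (2, 3, 1, -1).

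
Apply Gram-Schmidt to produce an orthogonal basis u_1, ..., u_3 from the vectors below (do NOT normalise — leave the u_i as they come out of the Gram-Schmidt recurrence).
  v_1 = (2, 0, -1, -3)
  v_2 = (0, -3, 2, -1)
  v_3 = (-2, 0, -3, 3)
Orthogonal basis:
  u_1 = (2, 0, -1, -3)
  u_2 = (-1/7, -3, 29/14, -11/14)
  u_3 = (-128/195, -116/65, -484/195, 76/195)

Apply the Gram-Schmidt recurrence
  u_1 = v_1
  u_i = v_i − Σ_{j<i} ((v_i · u_j) / (u_j · u_j)) · u_j.

Step by step this gives:
  u_1 = (2, 0, -1, -3)
  u_2 = (-1/7, -3, 29/14, -11/14)
  u_3 = (-128/195, -116/65, -484/195, 76/195)

Orthogonality check:
  u_2 · u_1 = 0 (should be 0)
  u_3 · u_1 = 0 (should be 0)
  u_3 · u_2 = 0 (should be 0)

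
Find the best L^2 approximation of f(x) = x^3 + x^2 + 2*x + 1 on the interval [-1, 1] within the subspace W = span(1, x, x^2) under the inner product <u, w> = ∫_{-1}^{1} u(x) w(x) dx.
g(x) = x^2 + 13*x/5 + 1

The best approximation g ∈ W is the orthogonal projection of f onto W. Writing g = a_0 + a_1 x + a_2 x^2, the coefficients solve the normal equations G · a = b where
  G_{ij} = <φ_i, φ_j> and b_i = <f, φ_i>, with φ_0 = 1, φ_1 = x, φ_2 = x^2.
G =
  [2, 0, 2/3]
  [0, 2/3, 0]
  [2/3, 0, 2/5],
b = (8/3, 26/15, 16/15).
Solving gives a_0 = 1, a_1 = 13/5, a_2 = 1, so
  g(x) = x^2 + 13*x/5 + 1.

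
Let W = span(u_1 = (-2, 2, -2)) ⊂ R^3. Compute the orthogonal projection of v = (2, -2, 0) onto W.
proj_W(v) = (4/3, -4/3, 4/3)

Set up U = [u_1 | ... | u_1] ∈ R^(3×1). The projector onto W = col(U) is P = U (U^T U)^(-1) U^T.
Compute U^T U =
  [12],
and U^T v = (-8).
Solve U^T U · c = U^T v for the coefficients: c = (-2/3). The projection is proj_W(v) = U c.
Check: (v - proj_W(v)) · u_1 = 0  (should be 0).
Result: proj_W(v) = (4/3, -4/3, 4/3).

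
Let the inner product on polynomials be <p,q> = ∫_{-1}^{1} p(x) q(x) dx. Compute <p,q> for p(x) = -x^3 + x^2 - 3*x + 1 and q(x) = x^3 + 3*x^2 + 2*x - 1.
<p,q> = -604/105

Expand the product: p(x)·q(x) = -x^6 - 2*x^5 - 2*x^4 - 5*x^3 - 4*x^2 + 5*x - 1.
∫_{-1}^{1} of each monomial x^k gives [2/(k+1) if k even, 0 if k odd]. Integrating term-by-term (or equivalently evaluating the antiderivative F(x) = -x^7/7 - x^6/3 - 2*x^5/5 - 5*x^4/4 - 4*x^3/3 + 5*x^2/2 - x at the endpoints):
  F(1) − F(−1) = -823/420 − (531/140) = -604/105.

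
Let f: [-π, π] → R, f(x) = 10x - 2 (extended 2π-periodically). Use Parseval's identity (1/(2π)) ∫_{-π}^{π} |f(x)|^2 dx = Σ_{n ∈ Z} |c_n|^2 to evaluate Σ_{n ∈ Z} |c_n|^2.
Σ |c_n|^2 = 100π^2/3 + 4

Expand and integrate term by term over [-π, π]:
  ∫ (10x)^2 dx = 100·(2π^3/3); ∫ 2·10·(-2)·x dx = 0 (odd integrand); ∫ (-2)^2 dx = 4·2π.
So (1/(2π)) ∫_{-π}^{π} (10x - 2)^2 dx = 100π^2/3 + 4 = 100π^2/3 + 4.
Parseval ⇒ Σ |c_n|^2 = 100π^2/3 + 4.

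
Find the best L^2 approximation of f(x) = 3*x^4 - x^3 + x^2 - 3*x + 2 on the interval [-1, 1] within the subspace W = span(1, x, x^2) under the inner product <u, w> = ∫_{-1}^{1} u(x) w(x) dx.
g(x) = 25*x^2/7 - 18*x/5 + 61/35

The best approximation g ∈ W is the orthogonal projection of f onto W. Writing g = a_0 + a_1 x + a_2 x^2, the coefficients solve the normal equations G · a = b where
  G_{ij} = <φ_i, φ_j> and b_i = <f, φ_i>, with φ_0 = 1, φ_1 = x, φ_2 = x^2.
G =
  [2, 0, 2/3]
  [0, 2/3, 0]
  [2/3, 0, 2/5],
b = (88/15, -12/5, 272/105).
Solving gives a_0 = 61/35, a_1 = -18/5, a_2 = 25/7, so
  g(x) = 25*x^2/7 - 18*x/5 + 61/35.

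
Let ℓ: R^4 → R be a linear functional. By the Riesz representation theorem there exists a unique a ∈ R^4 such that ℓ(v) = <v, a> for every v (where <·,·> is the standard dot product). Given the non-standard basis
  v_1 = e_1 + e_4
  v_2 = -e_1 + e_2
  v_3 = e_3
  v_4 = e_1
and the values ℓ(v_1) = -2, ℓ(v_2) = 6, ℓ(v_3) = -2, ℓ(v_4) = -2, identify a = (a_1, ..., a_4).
a = (-2, 4, -2, 0)

Write a = (a_1, ..., a_4) in the standard basis. For each basis vector v_i, ℓ(v_i) = <v_i, a> is a linear equation in the a_j's. Collect the n equations into a matrix system V a = ℓ, where row i of V is v_i (expressed in the standard basis). Since V is invertible (lower-triangular with 1s on the diagonal, up to permutation), solve by back-substitution:
  V =
[[1, 0, 0, 1],
 [-1, 1, 0, 0],
 [0, 0, 1, 0],
 [1, 0, 0, 0]]
  V a = (-2, 6, -2, -2)
Solving gives a = (-2, 4, -2, 0).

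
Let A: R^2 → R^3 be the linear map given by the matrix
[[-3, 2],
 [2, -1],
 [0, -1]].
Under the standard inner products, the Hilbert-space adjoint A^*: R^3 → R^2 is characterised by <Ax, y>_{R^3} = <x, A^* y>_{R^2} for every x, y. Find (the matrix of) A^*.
A^* = A^T =
[[-3, 2, 0],
 [2, -1, -1]]

For real matrices with standard dot products, the defining identity <Ax, y> = <x, A^* y> gives (Ax)^T y = x^T (A^*) y, i.e. x^T A^T y = x^T (A^*) y. Since this holds for all x, y, we must have A^* = A^T. Therefore
A^* =
[[-3, 2, 0],
 [2, -1, -1]].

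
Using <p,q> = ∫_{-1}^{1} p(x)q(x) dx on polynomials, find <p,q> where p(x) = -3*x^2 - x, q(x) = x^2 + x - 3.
<p,q> = 62/15

Expand the product: p(x)·q(x) = -3*x^4 - 4*x^3 + 8*x^2 + 3*x.
∫_{-1}^{1} of each monomial x^k gives [2/(k+1) if k even, 0 if k odd]. Integrating term-by-term (or equivalently evaluating the antiderivative F(x) = -3*x^5/5 - x^4 + 8*x^3/3 + 3*x^2/2 at the endpoints):
  F(1) − F(−1) = 77/30 − (-47/30) = 62/15.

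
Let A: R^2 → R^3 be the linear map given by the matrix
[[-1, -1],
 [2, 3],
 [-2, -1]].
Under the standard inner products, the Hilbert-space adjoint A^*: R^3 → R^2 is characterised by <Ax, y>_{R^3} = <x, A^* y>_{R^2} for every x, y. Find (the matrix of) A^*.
A^* = A^T =
[[-1, 2, -2],
 [-1, 3, -1]]

For real matrices with standard dot products, the defining identity <Ax, y> = <x, A^* y> gives (Ax)^T y = x^T (A^*) y, i.e. x^T A^T y = x^T (A^*) y. Since this holds for all x, y, we must have A^* = A^T. Therefore
A^* =
[[-1, 2, -2],
 [-1, 3, -1]].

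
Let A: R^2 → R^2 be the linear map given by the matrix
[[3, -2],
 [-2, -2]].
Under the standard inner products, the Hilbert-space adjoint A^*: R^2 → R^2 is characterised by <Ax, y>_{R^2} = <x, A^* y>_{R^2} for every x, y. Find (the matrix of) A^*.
A^* = A^T =
[[3, -2],
 [-2, -2]]

For real matrices with standard dot products, the defining identity <Ax, y> = <x, A^* y> gives (Ax)^T y = x^T (A^*) y, i.e. x^T A^T y = x^T (A^*) y. Since this holds for all x, y, we must have A^* = A^T. Therefore
A^* =
[[3, -2],
 [-2, -2]].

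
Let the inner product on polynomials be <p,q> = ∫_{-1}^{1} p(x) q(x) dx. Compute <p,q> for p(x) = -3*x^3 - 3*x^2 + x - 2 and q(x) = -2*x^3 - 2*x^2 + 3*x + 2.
<p,q> = -160/21

Expand the product: p(x)·q(x) = 6*x^6 + 12*x^5 - 5*x^4 - 13*x^3 + x^2 - 4*x - 4.
∫_{-1}^{1} of each monomial x^k gives [2/(k+1) if k even, 0 if k odd]. Integrating term-by-term (or equivalently evaluating the antiderivative F(x) = 6*x^7/7 + 2*x^6 - x^5 - 13*x^4/4 + x^3/3 - 2*x^2 - 4*x at the endpoints):
  F(1) − F(−1) = -593/84 − (47/84) = -160/21.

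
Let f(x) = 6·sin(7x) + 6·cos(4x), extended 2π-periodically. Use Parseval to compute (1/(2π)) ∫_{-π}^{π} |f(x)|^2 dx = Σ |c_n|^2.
Σ |c_n|^2 = 36

Expand |f|^2 and use orthogonality of {sin(nx), cos(mx)} on [-π, π]:
  ∫_{-π}^{π} sin(nx)^2 dx = π, ∫ cos(mx)^2 dx = π, and cross terms integrate to 0.
So ∫_{-π}^{π} f(x)^2 dx = 6^2 · π + 6^2 · π = (36 + 36)π.
Divide by 2π: (36 + 36)/2 = 36.
By Parseval, this equals Σ |c_n|^2.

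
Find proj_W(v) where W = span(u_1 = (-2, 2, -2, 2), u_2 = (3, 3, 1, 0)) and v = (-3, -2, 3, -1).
proj_W(v) = (-28/25, -74/25, 6/25, -23/25)

Set up U = [u_1 | ... | u_2] ∈ R^(4×2). The projector onto W = col(U) is P = U (U^T U)^(-1) U^T.
Compute U^T U =
  [16, -2]
  [-2, 19],
and U^T v = (-6, -12).
Solve U^T U · c = U^T v for the coefficients: c = (-23/50, -17/25). The projection is proj_W(v) = U c.
Check: (v - proj_W(v)) · u_1 = 0  (should be 0).
Check: (v - proj_W(v)) · u_2 = 0  (should be 0).
Result: proj_W(v) = (-28/25, -74/25, 6/25, -23/25).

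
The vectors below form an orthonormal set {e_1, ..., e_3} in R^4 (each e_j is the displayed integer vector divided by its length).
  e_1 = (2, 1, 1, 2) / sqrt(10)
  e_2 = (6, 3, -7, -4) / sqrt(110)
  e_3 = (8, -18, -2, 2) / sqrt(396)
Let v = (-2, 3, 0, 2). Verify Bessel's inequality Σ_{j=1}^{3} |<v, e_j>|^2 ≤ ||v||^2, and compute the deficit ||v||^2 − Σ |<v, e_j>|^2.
Σ |<v, e_j>|^2 = 13; ||v||^2 = 17; deficit = 4

Write each e_j = u_j / sqrt(<u_j, u_j>) where u_j is the displayed integer vector. Then <v, e_j> = <v, u_j> / sqrt(<u_j, u_j>), so |<v, e_j>|^2 = <v, u_j>^2 / <u_j, u_j>.
Coefficients: <v, e_1> = 3/sqrt(10), <v, e_2> = -11/sqrt(110), <v, e_3> = -66/sqrt(396).
Square and sum: Σ |<v, e_j>|^2 = 13.
Compute ||v||^2 = v·v = 17.
Deficit = 17 − 13 = 4 ≥ 0, confirming Bessel's inequality. (The deficit equals ||v − Σ <v,e_j> e_j||^2, the squared distance from v to span{e_j}.)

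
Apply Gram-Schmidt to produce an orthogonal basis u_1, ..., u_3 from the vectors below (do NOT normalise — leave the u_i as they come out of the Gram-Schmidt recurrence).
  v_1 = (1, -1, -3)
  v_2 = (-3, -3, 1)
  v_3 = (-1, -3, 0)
Orthogonal basis:
  u_1 = (1, -1, -3)
  u_2 = (-30/11, -36/11, 2/11)
  u_3 = (7/10, -14/25, 21/50)

Apply the Gram-Schmidt recurrence
  u_1 = v_1
  u_i = v_i − Σ_{j<i} ((v_i · u_j) / (u_j · u_j)) · u_j.

Step by step this gives:
  u_1 = (1, -1, -3)
  u_2 = (-30/11, -36/11, 2/11)
  u_3 = (7/10, -14/25, 21/50)

Orthogonality check:
  u_2 · u_1 = 0 (should be 0)
  u_3 · u_1 = 0 (should be 0)
  u_3 · u_2 = 0 (should be 0)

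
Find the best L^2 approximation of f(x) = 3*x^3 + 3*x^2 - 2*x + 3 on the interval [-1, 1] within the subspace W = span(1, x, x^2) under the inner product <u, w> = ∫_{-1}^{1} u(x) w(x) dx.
g(x) = 3*x^2 - x/5 + 3

The best approximation g ∈ W is the orthogonal projection of f onto W. Writing g = a_0 + a_1 x + a_2 x^2, the coefficients solve the normal equations G · a = b where
  G_{ij} = <φ_i, φ_j> and b_i = <f, φ_i>, with φ_0 = 1, φ_1 = x, φ_2 = x^2.
G =
  [2, 0, 2/3]
  [0, 2/3, 0]
  [2/3, 0, 2/5],
b = (8, -2/15, 16/5).
Solving gives a_0 = 3, a_1 = -1/5, a_2 = 3, so
  g(x) = 3*x^2 - x/5 + 3.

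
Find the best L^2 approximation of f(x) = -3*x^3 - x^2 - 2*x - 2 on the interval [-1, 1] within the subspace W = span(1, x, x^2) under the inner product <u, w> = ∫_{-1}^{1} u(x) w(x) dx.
g(x) = -x^2 - 19*x/5 - 2

The best approximation g ∈ W is the orthogonal projection of f onto W. Writing g = a_0 + a_1 x + a_2 x^2, the coefficients solve the normal equations G · a = b where
  G_{ij} = <φ_i, φ_j> and b_i = <f, φ_i>, with φ_0 = 1, φ_1 = x, φ_2 = x^2.
G =
  [2, 0, 2/3]
  [0, 2/3, 0]
  [2/3, 0, 2/5],
b = (-14/3, -38/15, -26/15).
Solving gives a_0 = -2, a_1 = -19/5, a_2 = -1, so
  g(x) = -x^2 - 19*x/5 - 2.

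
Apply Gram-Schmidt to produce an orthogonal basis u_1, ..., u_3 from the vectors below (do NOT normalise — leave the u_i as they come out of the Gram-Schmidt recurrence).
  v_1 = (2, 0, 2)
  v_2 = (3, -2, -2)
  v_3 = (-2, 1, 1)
Orthogonal basis:
  u_1 = (2, 0, 2)
  u_2 = (5/2, -2, -5/2)
  u_3 = (-2/33, -5/33, 2/33)

Apply the Gram-Schmidt recurrence
  u_1 = v_1
  u_i = v_i − Σ_{j<i} ((v_i · u_j) / (u_j · u_j)) · u_j.

Step by step this gives:
  u_1 = (2, 0, 2)
  u_2 = (5/2, -2, -5/2)
  u_3 = (-2/33, -5/33, 2/33)

Orthogonality check:
  u_2 · u_1 = 0 (should be 0)
  u_3 · u_1 = 0 (should be 0)
  u_3 · u_2 = 0 (should be 0)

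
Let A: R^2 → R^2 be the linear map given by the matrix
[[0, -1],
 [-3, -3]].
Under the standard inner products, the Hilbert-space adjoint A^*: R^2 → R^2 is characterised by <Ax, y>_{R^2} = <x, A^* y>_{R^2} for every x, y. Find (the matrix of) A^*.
A^* = A^T =
[[0, -3],
 [-1, -3]]

For real matrices with standard dot products, the defining identity <Ax, y> = <x, A^* y> gives (Ax)^T y = x^T (A^*) y, i.e. x^T A^T y = x^T (A^*) y. Since this holds for all x, y, we must have A^* = A^T. Therefore
A^* =
[[0, -3],
 [-1, -3]].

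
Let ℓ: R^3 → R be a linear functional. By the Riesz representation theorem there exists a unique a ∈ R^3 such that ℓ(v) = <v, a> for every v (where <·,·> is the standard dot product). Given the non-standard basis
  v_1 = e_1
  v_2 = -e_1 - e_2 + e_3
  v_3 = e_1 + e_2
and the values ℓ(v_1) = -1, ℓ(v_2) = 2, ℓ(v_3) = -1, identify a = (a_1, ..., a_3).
a = (-1, 0, 1)

Write a = (a_1, ..., a_3) in the standard basis. For each basis vector v_i, ℓ(v_i) = <v_i, a> is a linear equation in the a_j's. Collect the n equations into a matrix system V a = ℓ, where row i of V is v_i (expressed in the standard basis). Since V is invertible (lower-triangular with 1s on the diagonal, up to permutation), solve by back-substitution:
  V =
[[1, 0, 0],
 [-1, -1, 1],
 [1, 1, 0]]
  V a = (-1, 2, -1)
Solving gives a = (-1, 0, 1).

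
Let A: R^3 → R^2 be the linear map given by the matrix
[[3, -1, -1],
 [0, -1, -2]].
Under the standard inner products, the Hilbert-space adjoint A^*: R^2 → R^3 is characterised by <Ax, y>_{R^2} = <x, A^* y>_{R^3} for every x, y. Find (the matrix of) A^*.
A^* = A^T =
[[3, 0],
 [-1, -1],
 [-1, -2]]

For real matrices with standard dot products, the defining identity <Ax, y> = <x, A^* y> gives (Ax)^T y = x^T (A^*) y, i.e. x^T A^T y = x^T (A^*) y. Since this holds for all x, y, we must have A^* = A^T. Therefore
A^* =
[[3, 0],
 [-1, -1],
 [-1, -2]].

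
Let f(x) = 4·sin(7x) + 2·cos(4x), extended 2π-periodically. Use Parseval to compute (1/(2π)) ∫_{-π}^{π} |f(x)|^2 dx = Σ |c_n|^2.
Σ |c_n|^2 = 10

Expand |f|^2 and use orthogonality of {sin(nx), cos(mx)} on [-π, π]:
  ∫_{-π}^{π} sin(nx)^2 dx = π, ∫ cos(mx)^2 dx = π, and cross terms integrate to 0.
So ∫_{-π}^{π} f(x)^2 dx = 4^2 · π + 2^2 · π = (16 + 4)π.
Divide by 2π: (16 + 4)/2 = 10.
By Parseval, this equals Σ |c_n|^2.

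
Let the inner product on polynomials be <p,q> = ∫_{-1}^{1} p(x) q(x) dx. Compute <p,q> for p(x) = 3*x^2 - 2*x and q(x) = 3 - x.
<p,q> = 22/3

Expand the product: p(x)·q(x) = -3*x^3 + 11*x^2 - 6*x.
∫_{-1}^{1} of each monomial x^k gives [2/(k+1) if k even, 0 if k odd]. Integrating term-by-term (or equivalently evaluating the antiderivative F(x) = -3*x^4/4 + 11*x^3/3 - 3*x^2 at the endpoints):
  F(1) − F(−1) = -1/12 − (-89/12) = 22/3.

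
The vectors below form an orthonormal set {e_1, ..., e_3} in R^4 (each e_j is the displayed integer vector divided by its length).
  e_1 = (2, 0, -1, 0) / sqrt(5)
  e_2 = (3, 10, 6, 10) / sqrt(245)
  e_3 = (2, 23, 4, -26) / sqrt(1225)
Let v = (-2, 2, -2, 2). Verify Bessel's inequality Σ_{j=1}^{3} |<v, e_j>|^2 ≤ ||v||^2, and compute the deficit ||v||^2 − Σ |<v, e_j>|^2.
Σ |<v, e_j>|^2 = 76/25; ||v||^2 = 16; deficit = 324/25

Write each e_j = u_j / sqrt(<u_j, u_j>) where u_j is the displayed integer vector. Then <v, e_j> = <v, u_j> / sqrt(<u_j, u_j>), so |<v, e_j>|^2 = <v, u_j>^2 / <u_j, u_j>.
Coefficients: <v, e_1> = -2/sqrt(5), <v, e_2> = 22/sqrt(245), <v, e_3> = -18/sqrt(1225).
Square and sum: Σ |<v, e_j>|^2 = 76/25.
Compute ||v||^2 = v·v = 16.
Deficit = 16 − 76/25 = 324/25 ≥ 0, confirming Bessel's inequality. (The deficit equals ||v − Σ <v,e_j> e_j||^2, the squared distance from v to span{e_j}.)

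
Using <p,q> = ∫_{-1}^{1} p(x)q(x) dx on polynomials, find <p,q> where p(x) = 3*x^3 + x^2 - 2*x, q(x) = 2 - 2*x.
<p,q> = 8/5

Expand the product: p(x)·q(x) = -6*x^4 + 4*x^3 + 6*x^2 - 4*x.
∫_{-1}^{1} of each monomial x^k gives [2/(k+1) if k even, 0 if k odd]. Integrating term-by-term (or equivalently evaluating the antiderivative F(x) = -6*x^5/5 + x^4 + 2*x^3 - 2*x^2 at the endpoints):
  F(1) − F(−1) = -1/5 − (-9/5) = 8/5.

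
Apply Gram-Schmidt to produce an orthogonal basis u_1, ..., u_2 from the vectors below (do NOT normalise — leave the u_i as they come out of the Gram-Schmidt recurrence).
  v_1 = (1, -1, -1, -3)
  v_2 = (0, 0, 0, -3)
Orthogonal basis:
  u_1 = (1, -1, -1, -3)
  u_2 = (-3/4, 3/4, 3/4, -3/4)

Apply the Gram-Schmidt recurrence
  u_1 = v_1
  u_i = v_i − Σ_{j<i} ((v_i · u_j) / (u_j · u_j)) · u_j.

Step by step this gives:
  u_1 = (1, -1, -1, -3)
  u_2 = (-3/4, 3/4, 3/4, -3/4)

Orthogonality check:
  u_2 · u_1 = 0 (should be 0)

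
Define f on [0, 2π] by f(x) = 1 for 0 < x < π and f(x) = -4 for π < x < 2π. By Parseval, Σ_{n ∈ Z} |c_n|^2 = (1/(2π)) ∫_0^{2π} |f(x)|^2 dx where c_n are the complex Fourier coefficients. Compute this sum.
Σ |c_n|^2 = 17/2

Parseval equates the L^2 energy of f (normalised by 1/(2π)) with the ℓ^2 sum of its Fourier coefficients: (1/(2π)) ∫_0^{2π} |f|^2 = Σ |c_n|^2.
Compute the left side: (1/(2π)) [∫_0^π 1^2 dx + ∫_π^{2π} (-4)^2 dx] = (1/(2π)) · (1π + 16π) = (1 + 16)/2 = 17/2.
So Σ_{n ∈ Z} |c_n|^2 = 17/2.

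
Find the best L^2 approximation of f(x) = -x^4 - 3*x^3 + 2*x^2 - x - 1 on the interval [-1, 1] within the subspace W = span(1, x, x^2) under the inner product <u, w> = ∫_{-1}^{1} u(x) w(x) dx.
g(x) = 8*x^2/7 - 14*x/5 - 32/35

The best approximation g ∈ W is the orthogonal projection of f onto W. Writing g = a_0 + a_1 x + a_2 x^2, the coefficients solve the normal equations G · a = b where
  G_{ij} = <φ_i, φ_j> and b_i = <f, φ_i>, with φ_0 = 1, φ_1 = x, φ_2 = x^2.
G =
  [2, 0, 2/3]
  [0, 2/3, 0]
  [2/3, 0, 2/5],
b = (-16/15, -28/15, -16/105).
Solving gives a_0 = -32/35, a_1 = -14/5, a_2 = 8/7, so
  g(x) = 8*x^2/7 - 14*x/5 - 32/35.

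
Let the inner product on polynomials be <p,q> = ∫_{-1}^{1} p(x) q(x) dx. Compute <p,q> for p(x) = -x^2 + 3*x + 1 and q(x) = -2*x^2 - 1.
<p,q> = -28/15

Expand the product: p(x)·q(x) = 2*x^4 - 6*x^3 - x^2 - 3*x - 1.
∫_{-1}^{1} of each monomial x^k gives [2/(k+1) if k even, 0 if k odd]. Integrating term-by-term (or equivalently evaluating the antiderivative F(x) = 2*x^5/5 - 3*x^4/2 - x^3/3 - 3*x^2/2 - x at the endpoints):
  F(1) − F(−1) = -59/15 − (-31/15) = -28/15.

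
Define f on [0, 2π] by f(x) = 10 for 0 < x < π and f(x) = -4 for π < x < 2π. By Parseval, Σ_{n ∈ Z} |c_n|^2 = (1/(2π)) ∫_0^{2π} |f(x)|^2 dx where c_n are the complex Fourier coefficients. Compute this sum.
Σ |c_n|^2 = 58

Parseval equates the L^2 energy of f (normalised by 1/(2π)) with the ℓ^2 sum of its Fourier coefficients: (1/(2π)) ∫_0^{2π} |f|^2 = Σ |c_n|^2.
Compute the left side: (1/(2π)) [∫_0^π 10^2 dx + ∫_π^{2π} (-4)^2 dx] = (1/(2π)) · (100π + 16π) = (100 + 16)/2 = 58.
So Σ_{n ∈ Z} |c_n|^2 = 58.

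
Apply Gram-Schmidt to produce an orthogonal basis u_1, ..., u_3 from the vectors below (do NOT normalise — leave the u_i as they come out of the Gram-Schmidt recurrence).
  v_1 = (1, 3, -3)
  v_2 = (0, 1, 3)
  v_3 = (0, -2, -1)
Orthogonal basis:
  u_1 = (1, 3, -3)
  u_2 = (6/19, 37/19, 39/19)
  u_3 = (30/77, -15/154, 5/154)

Apply the Gram-Schmidt recurrence
  u_1 = v_1
  u_i = v_i − Σ_{j<i} ((v_i · u_j) / (u_j · u_j)) · u_j.

Step by step this gives:
  u_1 = (1, 3, -3)
  u_2 = (6/19, 37/19, 39/19)
  u_3 = (30/77, -15/154, 5/154)

Orthogonality check:
  u_2 · u_1 = 0 (should be 0)
  u_3 · u_1 = 0 (should be 0)
  u_3 · u_2 = 0 (should be 0)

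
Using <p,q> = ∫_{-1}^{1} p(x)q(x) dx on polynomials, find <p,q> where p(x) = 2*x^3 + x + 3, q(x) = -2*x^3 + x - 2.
<p,q> = -262/21

Expand the product: p(x)·q(x) = -4*x^6 - 10*x^3 + x^2 + x - 6.
∫_{-1}^{1} of each monomial x^k gives [2/(k+1) if k even, 0 if k odd]. Integrating term-by-term (or equivalently evaluating the antiderivative F(x) = -4*x^7/7 - 5*x^4/2 + x^3/3 + x^2/2 - 6*x at the endpoints):
  F(1) − F(−1) = -173/21 − (89/21) = -262/21.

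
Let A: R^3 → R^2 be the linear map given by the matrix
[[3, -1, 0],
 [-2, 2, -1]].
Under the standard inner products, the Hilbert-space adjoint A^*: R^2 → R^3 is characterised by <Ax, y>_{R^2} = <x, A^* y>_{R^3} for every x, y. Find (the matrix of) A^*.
A^* = A^T =
[[3, -2],
 [-1, 2],
 [0, -1]]

For real matrices with standard dot products, the defining identity <Ax, y> = <x, A^* y> gives (Ax)^T y = x^T (A^*) y, i.e. x^T A^T y = x^T (A^*) y. Since this holds for all x, y, we must have A^* = A^T. Therefore
A^* =
[[3, -2],
 [-1, 2],
 [0, -1]].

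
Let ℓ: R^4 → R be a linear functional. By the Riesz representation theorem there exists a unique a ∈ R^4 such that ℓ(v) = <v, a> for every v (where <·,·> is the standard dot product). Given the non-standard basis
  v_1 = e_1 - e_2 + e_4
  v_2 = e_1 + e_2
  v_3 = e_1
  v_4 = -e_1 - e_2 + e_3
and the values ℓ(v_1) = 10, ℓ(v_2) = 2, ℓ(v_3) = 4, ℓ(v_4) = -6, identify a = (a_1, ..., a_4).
a = (4, -2, -4, 4)

Write a = (a_1, ..., a_4) in the standard basis. For each basis vector v_i, ℓ(v_i) = <v_i, a> is a linear equation in the a_j's. Collect the n equations into a matrix system V a = ℓ, where row i of V is v_i (expressed in the standard basis). Since V is invertible (lower-triangular with 1s on the diagonal, up to permutation), solve by back-substitution:
  V =
[[1, -1, 0, 1],
 [1, 1, 0, 0],
 [1, 0, 0, 0],
 [-1, -1, 1, 0]]
  V a = (10, 2, 4, -6)
Solving gives a = (4, -2, -4, 4).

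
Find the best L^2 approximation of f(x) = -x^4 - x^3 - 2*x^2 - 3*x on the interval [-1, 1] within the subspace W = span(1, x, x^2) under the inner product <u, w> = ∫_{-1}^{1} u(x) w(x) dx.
g(x) = -20*x^2/7 - 18*x/5 + 3/35

The best approximation g ∈ W is the orthogonal projection of f onto W. Writing g = a_0 + a_1 x + a_2 x^2, the coefficients solve the normal equations G · a = b where
  G_{ij} = <φ_i, φ_j> and b_i = <f, φ_i>, with φ_0 = 1, φ_1 = x, φ_2 = x^2.
G =
  [2, 0, 2/3]
  [0, 2/3, 0]
  [2/3, 0, 2/5],
b = (-26/15, -12/5, -38/35).
Solving gives a_0 = 3/35, a_1 = -18/5, a_2 = -20/7, so
  g(x) = -20*x^2/7 - 18*x/5 + 3/35.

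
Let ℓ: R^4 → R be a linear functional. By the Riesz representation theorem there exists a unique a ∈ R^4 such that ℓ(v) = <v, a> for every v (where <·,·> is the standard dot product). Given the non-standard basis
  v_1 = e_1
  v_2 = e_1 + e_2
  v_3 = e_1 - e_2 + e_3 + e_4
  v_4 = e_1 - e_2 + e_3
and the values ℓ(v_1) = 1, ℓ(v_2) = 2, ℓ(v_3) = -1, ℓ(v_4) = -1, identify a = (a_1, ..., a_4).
a = (1, 1, -1, 0)

Write a = (a_1, ..., a_4) in the standard basis. For each basis vector v_i, ℓ(v_i) = <v_i, a> is a linear equation in the a_j's. Collect the n equations into a matrix system V a = ℓ, where row i of V is v_i (expressed in the standard basis). Since V is invertible (lower-triangular with 1s on the diagonal, up to permutation), solve by back-substitution:
  V =
[[1, 0, 0, 0],
 [1, 1, 0, 0],
 [1, -1, 1, 1],
 [1, -1, 1, 0]]
  V a = (1, 2, -1, -1)
Solving gives a = (1, 1, -1, 0).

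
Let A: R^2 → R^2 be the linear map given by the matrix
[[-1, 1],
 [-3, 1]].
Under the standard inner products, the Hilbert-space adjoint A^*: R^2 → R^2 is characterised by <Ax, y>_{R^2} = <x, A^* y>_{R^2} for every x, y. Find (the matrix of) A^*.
A^* = A^T =
[[-1, -3],
 [1, 1]]

For real matrices with standard dot products, the defining identity <Ax, y> = <x, A^* y> gives (Ax)^T y = x^T (A^*) y, i.e. x^T A^T y = x^T (A^*) y. Since this holds for all x, y, we must have A^* = A^T. Therefore
A^* =
[[-1, -3],
 [1, 1]].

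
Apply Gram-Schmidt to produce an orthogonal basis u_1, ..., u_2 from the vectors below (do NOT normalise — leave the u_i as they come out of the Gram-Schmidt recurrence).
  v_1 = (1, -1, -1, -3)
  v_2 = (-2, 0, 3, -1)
Orthogonal basis:
  u_1 = (1, -1, -1, -3)
  u_2 = (-11/6, -1/6, 17/6, -3/2)

Apply the Gram-Schmidt recurrence
  u_1 = v_1
  u_i = v_i − Σ_{j<i} ((v_i · u_j) / (u_j · u_j)) · u_j.

Step by step this gives:
  u_1 = (1, -1, -1, -3)
  u_2 = (-11/6, -1/6, 17/6, -3/2)

Orthogonality check:
  u_2 · u_1 = 0 (should be 0)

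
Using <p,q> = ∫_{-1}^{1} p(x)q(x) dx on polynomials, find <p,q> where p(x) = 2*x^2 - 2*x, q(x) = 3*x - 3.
<p,q> = -8

Expand the product: p(x)·q(x) = 6*x^3 - 12*x^2 + 6*x.
∫_{-1}^{1} of each monomial x^k gives [2/(k+1) if k even, 0 if k odd]. Integrating term-by-term (or equivalently evaluating the antiderivative F(x) = 3*x^4/2 - 4*x^3 + 3*x^2 at the endpoints):
  F(1) − F(−1) = 1/2 − (17/2) = -8.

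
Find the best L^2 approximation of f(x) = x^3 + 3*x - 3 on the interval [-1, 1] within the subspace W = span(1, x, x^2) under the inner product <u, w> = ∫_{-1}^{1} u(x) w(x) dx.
g(x) = 18*x/5 - 3

The best approximation g ∈ W is the orthogonal projection of f onto W. Writing g = a_0 + a_1 x + a_2 x^2, the coefficients solve the normal equations G · a = b where
  G_{ij} = <φ_i, φ_j> and b_i = <f, φ_i>, with φ_0 = 1, φ_1 = x, φ_2 = x^2.
G =
  [2, 0, 2/3]
  [0, 2/3, 0]
  [2/3, 0, 2/5],
b = (-6, 12/5, -2).
Solving gives a_0 = -3, a_1 = 18/5, a_2 = 0, so
  g(x) = 18*x/5 - 3.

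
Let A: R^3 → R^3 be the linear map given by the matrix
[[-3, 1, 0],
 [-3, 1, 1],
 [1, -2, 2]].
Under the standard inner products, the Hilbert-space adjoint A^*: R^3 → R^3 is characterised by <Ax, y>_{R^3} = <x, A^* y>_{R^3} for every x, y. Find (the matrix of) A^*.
A^* = A^T =
[[-3, -3, 1],
 [1, 1, -2],
 [0, 1, 2]]

For real matrices with standard dot products, the defining identity <Ax, y> = <x, A^* y> gives (Ax)^T y = x^T (A^*) y, i.e. x^T A^T y = x^T (A^*) y. Since this holds for all x, y, we must have A^* = A^T. Therefore
A^* =
[[-3, -3, 1],
 [1, 1, -2],
 [0, 1, 2]].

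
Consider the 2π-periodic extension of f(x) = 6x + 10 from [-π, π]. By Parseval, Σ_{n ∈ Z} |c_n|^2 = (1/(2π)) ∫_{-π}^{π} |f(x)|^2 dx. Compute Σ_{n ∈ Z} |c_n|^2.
Σ |c_n|^2 = 12π^2 + 100

Expand and integrate term by term over [-π, π]:
  ∫ (6x)^2 dx = 36·(2π^3/3); ∫ 2·6·(10)·x dx = 0 (odd integrand); ∫ 10^2 dx = 100·2π.
So (1/(2π)) ∫_{-π}^{π} (6x + 10)^2 dx = 36π^2/3 + 100 = 12π^2 + 100.
Parseval ⇒ Σ |c_n|^2 = 12π^2 + 100.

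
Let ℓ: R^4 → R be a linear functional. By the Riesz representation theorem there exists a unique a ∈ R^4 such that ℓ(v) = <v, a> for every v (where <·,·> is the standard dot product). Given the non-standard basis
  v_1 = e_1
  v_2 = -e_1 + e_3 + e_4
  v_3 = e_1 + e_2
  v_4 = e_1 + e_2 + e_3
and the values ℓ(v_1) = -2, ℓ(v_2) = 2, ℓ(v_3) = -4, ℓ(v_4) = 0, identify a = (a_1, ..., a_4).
a = (-2, -2, 4, -4)

Write a = (a_1, ..., a_4) in the standard basis. For each basis vector v_i, ℓ(v_i) = <v_i, a> is a linear equation in the a_j's. Collect the n equations into a matrix system V a = ℓ, where row i of V is v_i (expressed in the standard basis). Since V is invertible (lower-triangular with 1s on the diagonal, up to permutation), solve by back-substitution:
  V =
[[1, 0, 0, 0],
 [-1, 0, 1, 1],
 [1, 1, 0, 0],
 [1, 1, 1, 0]]
  V a = (-2, 2, -4, 0)
Solving gives a = (-2, -2, 4, -4).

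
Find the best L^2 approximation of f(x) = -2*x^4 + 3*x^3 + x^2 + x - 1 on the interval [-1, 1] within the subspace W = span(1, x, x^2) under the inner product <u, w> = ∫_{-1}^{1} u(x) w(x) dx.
g(x) = -5*x^2/7 + 14*x/5 - 29/35

The best approximation g ∈ W is the orthogonal projection of f onto W. Writing g = a_0 + a_1 x + a_2 x^2, the coefficients solve the normal equations G · a = b where
  G_{ij} = <φ_i, φ_j> and b_i = <f, φ_i>, with φ_0 = 1, φ_1 = x, φ_2 = x^2.
G =
  [2, 0, 2/3]
  [0, 2/3, 0]
  [2/3, 0, 2/5],
b = (-32/15, 28/15, -88/105).
Solving gives a_0 = -29/35, a_1 = 14/5, a_2 = -5/7, so
  g(x) = -5*x^2/7 + 14*x/5 - 29/35.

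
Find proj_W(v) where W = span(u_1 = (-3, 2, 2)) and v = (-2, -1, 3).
proj_W(v) = (-30/17, 20/17, 20/17)

Set up U = [u_1 | ... | u_1] ∈ R^(3×1). The projector onto W = col(U) is P = U (U^T U)^(-1) U^T.
Compute U^T U =
  [17],
and U^T v = (10).
Solve U^T U · c = U^T v for the coefficients: c = (10/17). The projection is proj_W(v) = U c.
Check: (v - proj_W(v)) · u_1 = 0  (should be 0).
Result: proj_W(v) = (-30/17, 20/17, 20/17).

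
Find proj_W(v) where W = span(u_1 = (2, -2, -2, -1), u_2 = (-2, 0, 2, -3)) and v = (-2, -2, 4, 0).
proj_W(v) = (-96/49, 38/49, 96/49, -68/49)

Set up U = [u_1 | ... | u_2] ∈ R^(4×2). The projector onto W = col(U) is P = U (U^T U)^(-1) U^T.
Compute U^T U =
  [13, -5]
  [-5, 17],
and U^T v = (-8, 12).
Solve U^T U · c = U^T v for the coefficients: c = (-19/49, 29/49). The projection is proj_W(v) = U c.
Check: (v - proj_W(v)) · u_1 = 0  (should be 0).
Check: (v - proj_W(v)) · u_2 = 0  (should be 0).
Result: proj_W(v) = (-96/49, 38/49, 96/49, -68/49).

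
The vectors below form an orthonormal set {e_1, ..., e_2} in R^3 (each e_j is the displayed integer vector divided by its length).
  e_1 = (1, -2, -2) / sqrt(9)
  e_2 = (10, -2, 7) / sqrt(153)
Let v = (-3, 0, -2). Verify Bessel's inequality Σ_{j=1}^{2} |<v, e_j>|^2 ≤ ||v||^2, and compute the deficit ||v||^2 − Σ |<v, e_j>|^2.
Σ |<v, e_j>|^2 = 217/17; ||v||^2 = 13; deficit = 4/17

Write each e_j = u_j / sqrt(<u_j, u_j>) where u_j is the displayed integer vector. Then <v, e_j> = <v, u_j> / sqrt(<u_j, u_j>), so |<v, e_j>|^2 = <v, u_j>^2 / <u_j, u_j>.
Coefficients: <v, e_1> = 1/sqrt(9), <v, e_2> = -44/sqrt(153).
Square and sum: Σ |<v, e_j>|^2 = 217/17.
Compute ||v||^2 = v·v = 13.
Deficit = 13 − 217/17 = 4/17 ≥ 0, confirming Bessel's inequality. (The deficit equals ||v − Σ <v,e_j> e_j||^2, the squared distance from v to span{e_j}.)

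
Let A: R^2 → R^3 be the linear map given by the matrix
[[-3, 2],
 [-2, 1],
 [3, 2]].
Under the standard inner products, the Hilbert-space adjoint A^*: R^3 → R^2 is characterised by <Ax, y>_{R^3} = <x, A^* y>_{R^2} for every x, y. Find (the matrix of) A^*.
A^* = A^T =
[[-3, -2, 3],
 [2, 1, 2]]

For real matrices with standard dot products, the defining identity <Ax, y> = <x, A^* y> gives (Ax)^T y = x^T (A^*) y, i.e. x^T A^T y = x^T (A^*) y. Since this holds for all x, y, we must have A^* = A^T. Therefore
A^* =
[[-3, -2, 3],
 [2, 1, 2]].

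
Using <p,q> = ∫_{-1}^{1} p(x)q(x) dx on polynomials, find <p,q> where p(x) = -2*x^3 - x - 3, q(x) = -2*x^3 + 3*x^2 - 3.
<p,q> = 488/35

Expand the product: p(x)·q(x) = 4*x^6 - 6*x^5 + 2*x^4 + 9*x^3 - 9*x^2 + 3*x + 9.
∫_{-1}^{1} of each monomial x^k gives [2/(k+1) if k even, 0 if k odd]. Integrating term-by-term (or equivalently evaluating the antiderivative F(x) = 4*x^7/7 - x^6 + 2*x^5/5 + 9*x^4/4 - 3*x^3 + 3*x^2/2 + 9*x at the endpoints):
  F(1) − F(−1) = 1361/140 − (-591/140) = 488/35.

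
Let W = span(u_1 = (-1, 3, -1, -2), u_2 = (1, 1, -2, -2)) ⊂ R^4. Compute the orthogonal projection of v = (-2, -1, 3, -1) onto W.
proj_W(v) = (-125/86, 19/86, 71/43, 53/43)

Set up U = [u_1 | ... | u_2] ∈ R^(4×2). The projector onto W = col(U) is P = U (U^T U)^(-1) U^T.
Compute U^T U =
  [15, 8]
  [8, 10],
and U^T v = (-2, -7).
Solve U^T U · c = U^T v for the coefficients: c = (18/43, -89/86). The projection is proj_W(v) = U c.
Check: (v - proj_W(v)) · u_1 = 0  (should be 0).
Check: (v - proj_W(v)) · u_2 = 0  (should be 0).
Result: proj_W(v) = (-125/86, 19/86, 71/43, 53/43).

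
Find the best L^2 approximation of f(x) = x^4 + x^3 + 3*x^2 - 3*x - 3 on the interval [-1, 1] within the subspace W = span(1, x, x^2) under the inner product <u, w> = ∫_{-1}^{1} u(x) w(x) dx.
g(x) = 27*x^2/7 - 12*x/5 - 108/35

The best approximation g ∈ W is the orthogonal projection of f onto W. Writing g = a_0 + a_1 x + a_2 x^2, the coefficients solve the normal equations G · a = b where
  G_{ij} = <φ_i, φ_j> and b_i = <f, φ_i>, with φ_0 = 1, φ_1 = x, φ_2 = x^2.
G =
  [2, 0, 2/3]
  [0, 2/3, 0]
  [2/3, 0, 2/5],
b = (-18/5, -8/5, -18/35).
Solving gives a_0 = -108/35, a_1 = -12/5, a_2 = 27/7, so
  g(x) = 27*x^2/7 - 12*x/5 - 108/35.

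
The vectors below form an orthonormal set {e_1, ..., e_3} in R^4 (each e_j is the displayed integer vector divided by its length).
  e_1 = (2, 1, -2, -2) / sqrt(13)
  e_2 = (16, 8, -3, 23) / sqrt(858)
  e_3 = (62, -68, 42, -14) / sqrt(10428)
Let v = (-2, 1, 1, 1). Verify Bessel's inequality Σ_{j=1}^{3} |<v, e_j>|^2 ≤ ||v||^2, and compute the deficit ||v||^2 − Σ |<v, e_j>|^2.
Σ |<v, e_j>|^2 = 503/79; ||v||^2 = 7; deficit = 50/79

Write each e_j = u_j / sqrt(<u_j, u_j>) where u_j is the displayed integer vector. Then <v, e_j> = <v, u_j> / sqrt(<u_j, u_j>), so |<v, e_j>|^2 = <v, u_j>^2 / <u_j, u_j>.
Coefficients: <v, e_1> = -7/sqrt(13), <v, e_2> = -4/sqrt(858), <v, e_3> = -164/sqrt(10428).
Square and sum: Σ |<v, e_j>|^2 = 503/79.
Compute ||v||^2 = v·v = 7.
Deficit = 7 − 503/79 = 50/79 ≥ 0, confirming Bessel's inequality. (The deficit equals ||v − Σ <v,e_j> e_j||^2, the squared distance from v to span{e_j}.)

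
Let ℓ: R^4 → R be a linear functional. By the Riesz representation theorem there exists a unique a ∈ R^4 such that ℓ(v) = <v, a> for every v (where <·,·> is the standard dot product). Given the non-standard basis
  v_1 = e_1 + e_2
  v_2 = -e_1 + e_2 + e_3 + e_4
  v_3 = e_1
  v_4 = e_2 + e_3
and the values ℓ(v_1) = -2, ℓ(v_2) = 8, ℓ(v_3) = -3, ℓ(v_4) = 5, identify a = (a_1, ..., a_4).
a = (-3, 1, 4, 0)

Write a = (a_1, ..., a_4) in the standard basis. For each basis vector v_i, ℓ(v_i) = <v_i, a> is a linear equation in the a_j's. Collect the n equations into a matrix system V a = ℓ, where row i of V is v_i (expressed in the standard basis). Since V is invertible (lower-triangular with 1s on the diagonal, up to permutation), solve by back-substitution:
  V =
[[1, 1, 0, 0],
 [-1, 1, 1, 1],
 [1, 0, 0, 0],
 [0, 1, 1, 0]]
  V a = (-2, 8, -3, 5)
Solving gives a = (-3, 1, 4, 0).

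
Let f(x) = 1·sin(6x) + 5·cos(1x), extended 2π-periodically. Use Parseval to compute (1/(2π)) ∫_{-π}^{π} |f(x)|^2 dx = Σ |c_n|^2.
Σ |c_n|^2 = 13

Expand |f|^2 and use orthogonality of {sin(nx), cos(mx)} on [-π, π]:
  ∫_{-π}^{π} sin(nx)^2 dx = π, ∫ cos(mx)^2 dx = π, and cross terms integrate to 0.
So ∫_{-π}^{π} f(x)^2 dx = 1^2 · π + 5^2 · π = (1 + 25)π.
Divide by 2π: (1 + 25)/2 = 13.
By Parseval, this equals Σ |c_n|^2.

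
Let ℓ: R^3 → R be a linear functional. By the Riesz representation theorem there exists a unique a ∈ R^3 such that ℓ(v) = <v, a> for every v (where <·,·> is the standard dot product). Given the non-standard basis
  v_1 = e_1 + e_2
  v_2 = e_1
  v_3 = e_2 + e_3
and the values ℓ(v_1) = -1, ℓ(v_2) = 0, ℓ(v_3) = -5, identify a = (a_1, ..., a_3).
a = (0, -1, -4)

Write a = (a_1, ..., a_3) in the standard basis. For each basis vector v_i, ℓ(v_i) = <v_i, a> is a linear equation in the a_j's. Collect the n equations into a matrix system V a = ℓ, where row i of V is v_i (expressed in the standard basis). Since V is invertible (lower-triangular with 1s on the diagonal, up to permutation), solve by back-substitution:
  V =
[[1, 1, 0],
 [1, 0, 0],
 [0, 1, 1]]
  V a = (-1, 0, -5)
Solving gives a = (0, -1, -4).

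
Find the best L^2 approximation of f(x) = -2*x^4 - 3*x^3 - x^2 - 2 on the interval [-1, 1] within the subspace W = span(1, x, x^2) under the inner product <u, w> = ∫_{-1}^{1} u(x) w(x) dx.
g(x) = -19*x^2/7 - 9*x/5 - 64/35

The best approximation g ∈ W is the orthogonal projection of f onto W. Writing g = a_0 + a_1 x + a_2 x^2, the coefficients solve the normal equations G · a = b where
  G_{ij} = <φ_i, φ_j> and b_i = <f, φ_i>, with φ_0 = 1, φ_1 = x, φ_2 = x^2.
G =
  [2, 0, 2/3]
  [0, 2/3, 0]
  [2/3, 0, 2/5],
b = (-82/15, -6/5, -242/105).
Solving gives a_0 = -64/35, a_1 = -9/5, a_2 = -19/7, so
  g(x) = -19*x^2/7 - 9*x/5 - 64/35.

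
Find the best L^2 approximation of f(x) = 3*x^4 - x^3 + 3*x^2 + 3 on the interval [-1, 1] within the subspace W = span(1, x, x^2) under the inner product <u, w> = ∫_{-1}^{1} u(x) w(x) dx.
g(x) = 39*x^2/7 - 3*x/5 + 96/35

The best approximation g ∈ W is the orthogonal projection of f onto W. Writing g = a_0 + a_1 x + a_2 x^2, the coefficients solve the normal equations G · a = b where
  G_{ij} = <φ_i, φ_j> and b_i = <f, φ_i>, with φ_0 = 1, φ_1 = x, φ_2 = x^2.
G =
  [2, 0, 2/3]
  [0, 2/3, 0]
  [2/3, 0, 2/5],
b = (46/5, -2/5, 142/35).
Solving gives a_0 = 96/35, a_1 = -3/5, a_2 = 39/7, so
  g(x) = 39*x^2/7 - 3*x/5 + 96/35.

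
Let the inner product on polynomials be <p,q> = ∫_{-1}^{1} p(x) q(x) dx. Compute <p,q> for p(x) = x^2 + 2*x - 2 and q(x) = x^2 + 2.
<p,q> = -38/5

Expand the product: p(x)·q(x) = x^4 + 2*x^3 + 4*x - 4.
∫_{-1}^{1} of each monomial x^k gives [2/(k+1) if k even, 0 if k odd]. Integrating term-by-term (or equivalently evaluating the antiderivative F(x) = x^5/5 + x^4/2 + 2*x^2 - 4*x at the endpoints):
  F(1) − F(−1) = -13/10 − (63/10) = -38/5.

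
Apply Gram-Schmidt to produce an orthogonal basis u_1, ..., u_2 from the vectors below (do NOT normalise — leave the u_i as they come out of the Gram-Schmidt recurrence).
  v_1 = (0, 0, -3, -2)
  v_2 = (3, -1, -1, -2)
Orthogonal basis:
  u_1 = (0, 0, -3, -2)
  u_2 = (3, -1, 8/13, -12/13)

Apply the Gram-Schmidt recurrence
  u_1 = v_1
  u_i = v_i − Σ_{j<i} ((v_i · u_j) / (u_j · u_j)) · u_j.

Step by step this gives:
  u_1 = (0, 0, -3, -2)
  u_2 = (3, -1, 8/13, -12/13)

Orthogonality check:
  u_2 · u_1 = 0 (should be 0)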